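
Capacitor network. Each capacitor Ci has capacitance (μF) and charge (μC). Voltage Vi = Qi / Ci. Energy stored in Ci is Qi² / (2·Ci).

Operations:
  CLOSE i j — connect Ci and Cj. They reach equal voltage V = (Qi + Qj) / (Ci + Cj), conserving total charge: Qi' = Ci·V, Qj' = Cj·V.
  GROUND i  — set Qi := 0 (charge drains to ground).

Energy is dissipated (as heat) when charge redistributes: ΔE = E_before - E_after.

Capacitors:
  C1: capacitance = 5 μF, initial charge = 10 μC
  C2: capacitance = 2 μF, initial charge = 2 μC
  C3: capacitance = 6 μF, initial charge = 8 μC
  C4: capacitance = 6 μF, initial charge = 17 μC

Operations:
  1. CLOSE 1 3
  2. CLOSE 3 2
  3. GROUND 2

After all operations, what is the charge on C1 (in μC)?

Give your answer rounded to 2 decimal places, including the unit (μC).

Initial: C1(5μF, Q=10μC, V=2.00V), C2(2μF, Q=2μC, V=1.00V), C3(6μF, Q=8μC, V=1.33V), C4(6μF, Q=17μC, V=2.83V)
Op 1: CLOSE 1-3: Q_total=18.00, C_total=11.00, V=1.64; Q1=8.18, Q3=9.82; dissipated=0.606
Op 2: CLOSE 3-2: Q_total=11.82, C_total=8.00, V=1.48; Q3=8.86, Q2=2.95; dissipated=0.304
Op 3: GROUND 2: Q2=0; energy lost=2.182
Final charges: Q1=8.18, Q2=0.00, Q3=8.86, Q4=17.00

Answer: 8.18 μC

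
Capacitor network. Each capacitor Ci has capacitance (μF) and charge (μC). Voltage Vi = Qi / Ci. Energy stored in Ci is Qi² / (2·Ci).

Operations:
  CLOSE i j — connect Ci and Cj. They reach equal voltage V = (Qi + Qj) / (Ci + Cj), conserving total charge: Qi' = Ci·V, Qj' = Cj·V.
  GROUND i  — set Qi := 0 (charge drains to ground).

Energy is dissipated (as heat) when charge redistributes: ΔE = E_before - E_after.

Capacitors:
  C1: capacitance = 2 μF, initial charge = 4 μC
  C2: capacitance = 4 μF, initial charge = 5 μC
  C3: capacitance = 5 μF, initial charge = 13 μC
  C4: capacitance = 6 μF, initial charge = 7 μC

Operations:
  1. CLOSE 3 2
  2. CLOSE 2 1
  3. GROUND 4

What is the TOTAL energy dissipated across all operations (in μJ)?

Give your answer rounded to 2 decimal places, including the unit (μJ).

Initial: C1(2μF, Q=4μC, V=2.00V), C2(4μF, Q=5μC, V=1.25V), C3(5μF, Q=13μC, V=2.60V), C4(6μF, Q=7μC, V=1.17V)
Op 1: CLOSE 3-2: Q_total=18.00, C_total=9.00, V=2.00; Q3=10.00, Q2=8.00; dissipated=2.025
Op 2: CLOSE 2-1: Q_total=12.00, C_total=6.00, V=2.00; Q2=8.00, Q1=4.00; dissipated=0.000
Op 3: GROUND 4: Q4=0; energy lost=4.083
Total dissipated: 6.108 μJ

Answer: 6.11 μJ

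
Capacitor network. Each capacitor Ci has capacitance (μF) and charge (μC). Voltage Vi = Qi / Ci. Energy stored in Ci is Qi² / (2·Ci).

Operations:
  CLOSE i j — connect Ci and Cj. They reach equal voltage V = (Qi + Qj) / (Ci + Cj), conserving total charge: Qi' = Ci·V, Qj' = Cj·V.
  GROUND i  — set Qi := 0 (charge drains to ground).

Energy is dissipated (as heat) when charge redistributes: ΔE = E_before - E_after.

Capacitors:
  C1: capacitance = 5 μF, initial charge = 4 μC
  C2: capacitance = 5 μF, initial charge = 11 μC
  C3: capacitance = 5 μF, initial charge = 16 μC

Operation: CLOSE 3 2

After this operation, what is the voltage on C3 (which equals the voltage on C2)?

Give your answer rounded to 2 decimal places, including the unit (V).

Answer: 2.70 V

Derivation:
Initial: C1(5μF, Q=4μC, V=0.80V), C2(5μF, Q=11μC, V=2.20V), C3(5μF, Q=16μC, V=3.20V)
Op 1: CLOSE 3-2: Q_total=27.00, C_total=10.00, V=2.70; Q3=13.50, Q2=13.50; dissipated=1.250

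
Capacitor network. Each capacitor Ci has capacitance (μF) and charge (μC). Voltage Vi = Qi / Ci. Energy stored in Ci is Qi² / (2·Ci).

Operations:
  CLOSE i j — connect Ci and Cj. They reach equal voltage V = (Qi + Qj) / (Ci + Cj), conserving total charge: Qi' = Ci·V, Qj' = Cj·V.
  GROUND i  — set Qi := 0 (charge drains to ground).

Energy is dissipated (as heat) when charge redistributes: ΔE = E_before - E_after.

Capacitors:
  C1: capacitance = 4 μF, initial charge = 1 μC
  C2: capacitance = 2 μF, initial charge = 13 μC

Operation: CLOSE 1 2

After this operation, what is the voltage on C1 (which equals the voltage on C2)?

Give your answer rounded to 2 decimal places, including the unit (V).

Answer: 2.33 V

Derivation:
Initial: C1(4μF, Q=1μC, V=0.25V), C2(2μF, Q=13μC, V=6.50V)
Op 1: CLOSE 1-2: Q_total=14.00, C_total=6.00, V=2.33; Q1=9.33, Q2=4.67; dissipated=26.042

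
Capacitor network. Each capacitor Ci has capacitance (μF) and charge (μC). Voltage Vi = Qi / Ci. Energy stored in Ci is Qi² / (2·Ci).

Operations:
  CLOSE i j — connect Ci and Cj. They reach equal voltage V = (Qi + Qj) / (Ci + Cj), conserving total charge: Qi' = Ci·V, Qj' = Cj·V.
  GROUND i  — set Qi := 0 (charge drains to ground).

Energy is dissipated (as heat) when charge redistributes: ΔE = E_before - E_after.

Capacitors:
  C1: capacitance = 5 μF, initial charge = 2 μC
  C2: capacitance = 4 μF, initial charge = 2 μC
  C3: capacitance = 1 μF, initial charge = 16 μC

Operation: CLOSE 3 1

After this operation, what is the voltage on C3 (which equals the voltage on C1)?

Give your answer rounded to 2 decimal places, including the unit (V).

Initial: C1(5μF, Q=2μC, V=0.40V), C2(4μF, Q=2μC, V=0.50V), C3(1μF, Q=16μC, V=16.00V)
Op 1: CLOSE 3-1: Q_total=18.00, C_total=6.00, V=3.00; Q3=3.00, Q1=15.00; dissipated=101.400

Answer: 3.00 V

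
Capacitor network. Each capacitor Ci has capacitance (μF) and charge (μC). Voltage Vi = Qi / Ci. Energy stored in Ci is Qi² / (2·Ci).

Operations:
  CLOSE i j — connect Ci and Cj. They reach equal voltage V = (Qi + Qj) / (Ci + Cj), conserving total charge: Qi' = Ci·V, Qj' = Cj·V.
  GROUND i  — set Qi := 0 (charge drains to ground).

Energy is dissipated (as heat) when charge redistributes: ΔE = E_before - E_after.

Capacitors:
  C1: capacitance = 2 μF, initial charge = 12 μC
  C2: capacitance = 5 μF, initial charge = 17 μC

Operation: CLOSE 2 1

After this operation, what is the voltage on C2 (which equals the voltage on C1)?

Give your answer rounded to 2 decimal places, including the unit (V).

Initial: C1(2μF, Q=12μC, V=6.00V), C2(5μF, Q=17μC, V=3.40V)
Op 1: CLOSE 2-1: Q_total=29.00, C_total=7.00, V=4.14; Q2=20.71, Q1=8.29; dissipated=4.829

Answer: 4.14 V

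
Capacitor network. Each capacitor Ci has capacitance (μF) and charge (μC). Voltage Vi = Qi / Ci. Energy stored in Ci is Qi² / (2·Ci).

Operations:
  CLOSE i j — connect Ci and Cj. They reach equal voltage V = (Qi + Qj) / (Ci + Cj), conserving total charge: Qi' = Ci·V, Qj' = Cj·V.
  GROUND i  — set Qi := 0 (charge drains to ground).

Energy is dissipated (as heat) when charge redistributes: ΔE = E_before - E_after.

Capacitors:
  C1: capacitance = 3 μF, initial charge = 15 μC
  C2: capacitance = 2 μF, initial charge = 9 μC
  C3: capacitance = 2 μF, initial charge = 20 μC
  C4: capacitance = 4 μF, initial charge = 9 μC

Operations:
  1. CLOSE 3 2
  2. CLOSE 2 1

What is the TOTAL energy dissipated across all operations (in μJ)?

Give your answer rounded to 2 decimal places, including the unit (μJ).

Answer: 18.16 μJ

Derivation:
Initial: C1(3μF, Q=15μC, V=5.00V), C2(2μF, Q=9μC, V=4.50V), C3(2μF, Q=20μC, V=10.00V), C4(4μF, Q=9μC, V=2.25V)
Op 1: CLOSE 3-2: Q_total=29.00, C_total=4.00, V=7.25; Q3=14.50, Q2=14.50; dissipated=15.125
Op 2: CLOSE 2-1: Q_total=29.50, C_total=5.00, V=5.90; Q2=11.80, Q1=17.70; dissipated=3.038
Total dissipated: 18.163 μJ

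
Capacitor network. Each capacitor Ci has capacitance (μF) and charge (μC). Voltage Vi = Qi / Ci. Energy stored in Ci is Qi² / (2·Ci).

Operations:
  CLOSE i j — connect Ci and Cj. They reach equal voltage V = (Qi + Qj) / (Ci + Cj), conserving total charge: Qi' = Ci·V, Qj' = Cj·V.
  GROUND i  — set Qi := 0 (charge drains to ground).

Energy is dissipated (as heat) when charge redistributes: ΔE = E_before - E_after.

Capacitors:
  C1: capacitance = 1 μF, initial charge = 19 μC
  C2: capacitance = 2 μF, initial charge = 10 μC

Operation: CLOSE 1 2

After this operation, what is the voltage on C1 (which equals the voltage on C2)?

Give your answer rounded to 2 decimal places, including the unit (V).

Answer: 9.67 V

Derivation:
Initial: C1(1μF, Q=19μC, V=19.00V), C2(2μF, Q=10μC, V=5.00V)
Op 1: CLOSE 1-2: Q_total=29.00, C_total=3.00, V=9.67; Q1=9.67, Q2=19.33; dissipated=65.333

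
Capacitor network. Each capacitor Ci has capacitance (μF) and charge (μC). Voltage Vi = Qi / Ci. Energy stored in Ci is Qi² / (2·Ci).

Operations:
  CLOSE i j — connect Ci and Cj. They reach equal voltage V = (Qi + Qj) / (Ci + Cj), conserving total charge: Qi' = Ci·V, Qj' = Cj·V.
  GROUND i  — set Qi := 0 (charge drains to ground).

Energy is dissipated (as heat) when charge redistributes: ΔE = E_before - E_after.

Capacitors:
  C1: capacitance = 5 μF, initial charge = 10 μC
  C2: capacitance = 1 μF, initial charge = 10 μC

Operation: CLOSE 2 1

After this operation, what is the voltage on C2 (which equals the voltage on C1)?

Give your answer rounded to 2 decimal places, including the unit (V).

Answer: 3.33 V

Derivation:
Initial: C1(5μF, Q=10μC, V=2.00V), C2(1μF, Q=10μC, V=10.00V)
Op 1: CLOSE 2-1: Q_total=20.00, C_total=6.00, V=3.33; Q2=3.33, Q1=16.67; dissipated=26.667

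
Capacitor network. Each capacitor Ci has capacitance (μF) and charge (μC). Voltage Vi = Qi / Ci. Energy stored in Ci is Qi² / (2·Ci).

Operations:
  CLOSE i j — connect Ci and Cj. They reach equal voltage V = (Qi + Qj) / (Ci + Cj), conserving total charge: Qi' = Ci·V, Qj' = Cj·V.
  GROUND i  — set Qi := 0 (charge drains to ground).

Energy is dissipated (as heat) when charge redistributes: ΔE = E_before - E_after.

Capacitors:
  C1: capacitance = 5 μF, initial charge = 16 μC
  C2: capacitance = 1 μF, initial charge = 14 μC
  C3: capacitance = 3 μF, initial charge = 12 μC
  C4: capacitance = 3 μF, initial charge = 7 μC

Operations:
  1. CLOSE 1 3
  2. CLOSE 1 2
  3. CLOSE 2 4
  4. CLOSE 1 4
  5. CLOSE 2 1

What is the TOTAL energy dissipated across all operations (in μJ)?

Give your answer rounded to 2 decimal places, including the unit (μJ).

Initial: C1(5μF, Q=16μC, V=3.20V), C2(1μF, Q=14μC, V=14.00V), C3(3μF, Q=12μC, V=4.00V), C4(3μF, Q=7μC, V=2.33V)
Op 1: CLOSE 1-3: Q_total=28.00, C_total=8.00, V=3.50; Q1=17.50, Q3=10.50; dissipated=0.600
Op 2: CLOSE 1-2: Q_total=31.50, C_total=6.00, V=5.25; Q1=26.25, Q2=5.25; dissipated=45.938
Op 3: CLOSE 2-4: Q_total=12.25, C_total=4.00, V=3.06; Q2=3.06, Q4=9.19; dissipated=3.190
Op 4: CLOSE 1-4: Q_total=35.44, C_total=8.00, V=4.43; Q1=22.15, Q4=13.29; dissipated=4.486
Op 5: CLOSE 2-1: Q_total=25.21, C_total=6.00, V=4.20; Q2=4.20, Q1=21.01; dissipated=0.779
Total dissipated: 54.993 μJ

Answer: 54.99 μJ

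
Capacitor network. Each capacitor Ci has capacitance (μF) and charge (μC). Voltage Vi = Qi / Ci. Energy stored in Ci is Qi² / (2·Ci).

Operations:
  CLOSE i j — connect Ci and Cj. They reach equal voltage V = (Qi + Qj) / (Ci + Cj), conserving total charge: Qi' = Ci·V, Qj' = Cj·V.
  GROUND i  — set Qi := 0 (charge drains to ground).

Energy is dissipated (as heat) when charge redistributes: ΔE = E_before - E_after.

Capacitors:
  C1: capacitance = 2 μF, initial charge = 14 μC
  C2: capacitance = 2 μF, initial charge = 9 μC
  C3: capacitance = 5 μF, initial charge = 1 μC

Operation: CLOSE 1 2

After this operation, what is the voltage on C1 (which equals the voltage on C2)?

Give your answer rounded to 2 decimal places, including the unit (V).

Answer: 5.75 V

Derivation:
Initial: C1(2μF, Q=14μC, V=7.00V), C2(2μF, Q=9μC, V=4.50V), C3(5μF, Q=1μC, V=0.20V)
Op 1: CLOSE 1-2: Q_total=23.00, C_total=4.00, V=5.75; Q1=11.50, Q2=11.50; dissipated=3.125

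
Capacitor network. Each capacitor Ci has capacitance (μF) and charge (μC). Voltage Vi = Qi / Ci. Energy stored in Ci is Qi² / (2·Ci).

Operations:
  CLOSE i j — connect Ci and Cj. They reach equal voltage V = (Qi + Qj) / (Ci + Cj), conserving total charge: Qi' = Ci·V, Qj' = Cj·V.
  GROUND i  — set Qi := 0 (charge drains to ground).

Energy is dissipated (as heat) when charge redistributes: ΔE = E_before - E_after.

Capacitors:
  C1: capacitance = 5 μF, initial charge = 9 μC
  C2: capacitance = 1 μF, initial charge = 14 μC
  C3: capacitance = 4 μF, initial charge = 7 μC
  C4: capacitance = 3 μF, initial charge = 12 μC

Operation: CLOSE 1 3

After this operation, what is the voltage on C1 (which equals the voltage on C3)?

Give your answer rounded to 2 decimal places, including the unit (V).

Answer: 1.78 V

Derivation:
Initial: C1(5μF, Q=9μC, V=1.80V), C2(1μF, Q=14μC, V=14.00V), C3(4μF, Q=7μC, V=1.75V), C4(3μF, Q=12μC, V=4.00V)
Op 1: CLOSE 1-3: Q_total=16.00, C_total=9.00, V=1.78; Q1=8.89, Q3=7.11; dissipated=0.003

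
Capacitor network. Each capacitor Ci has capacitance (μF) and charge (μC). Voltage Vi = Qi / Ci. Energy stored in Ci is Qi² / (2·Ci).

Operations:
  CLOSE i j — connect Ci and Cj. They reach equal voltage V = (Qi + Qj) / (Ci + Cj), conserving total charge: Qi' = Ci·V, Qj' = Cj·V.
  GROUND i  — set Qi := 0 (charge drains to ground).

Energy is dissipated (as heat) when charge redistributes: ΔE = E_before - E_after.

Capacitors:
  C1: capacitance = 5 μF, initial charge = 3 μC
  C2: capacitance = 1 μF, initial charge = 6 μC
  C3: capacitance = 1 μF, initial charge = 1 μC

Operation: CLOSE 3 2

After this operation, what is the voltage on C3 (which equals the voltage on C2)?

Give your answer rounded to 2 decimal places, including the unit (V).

Initial: C1(5μF, Q=3μC, V=0.60V), C2(1μF, Q=6μC, V=6.00V), C3(1μF, Q=1μC, V=1.00V)
Op 1: CLOSE 3-2: Q_total=7.00, C_total=2.00, V=3.50; Q3=3.50, Q2=3.50; dissipated=6.250

Answer: 3.50 V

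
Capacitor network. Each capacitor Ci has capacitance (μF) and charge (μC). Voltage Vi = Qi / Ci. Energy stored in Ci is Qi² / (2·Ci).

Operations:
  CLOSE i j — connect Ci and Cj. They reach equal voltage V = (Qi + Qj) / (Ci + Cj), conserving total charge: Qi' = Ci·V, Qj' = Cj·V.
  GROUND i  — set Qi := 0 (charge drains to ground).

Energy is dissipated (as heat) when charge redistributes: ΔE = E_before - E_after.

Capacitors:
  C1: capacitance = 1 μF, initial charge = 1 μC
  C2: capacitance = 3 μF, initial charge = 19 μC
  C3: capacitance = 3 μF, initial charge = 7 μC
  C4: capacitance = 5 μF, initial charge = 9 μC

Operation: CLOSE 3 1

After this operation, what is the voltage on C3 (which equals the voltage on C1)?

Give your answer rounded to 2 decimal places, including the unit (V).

Answer: 2.00 V

Derivation:
Initial: C1(1μF, Q=1μC, V=1.00V), C2(3μF, Q=19μC, V=6.33V), C3(3μF, Q=7μC, V=2.33V), C4(5μF, Q=9μC, V=1.80V)
Op 1: CLOSE 3-1: Q_total=8.00, C_total=4.00, V=2.00; Q3=6.00, Q1=2.00; dissipated=0.667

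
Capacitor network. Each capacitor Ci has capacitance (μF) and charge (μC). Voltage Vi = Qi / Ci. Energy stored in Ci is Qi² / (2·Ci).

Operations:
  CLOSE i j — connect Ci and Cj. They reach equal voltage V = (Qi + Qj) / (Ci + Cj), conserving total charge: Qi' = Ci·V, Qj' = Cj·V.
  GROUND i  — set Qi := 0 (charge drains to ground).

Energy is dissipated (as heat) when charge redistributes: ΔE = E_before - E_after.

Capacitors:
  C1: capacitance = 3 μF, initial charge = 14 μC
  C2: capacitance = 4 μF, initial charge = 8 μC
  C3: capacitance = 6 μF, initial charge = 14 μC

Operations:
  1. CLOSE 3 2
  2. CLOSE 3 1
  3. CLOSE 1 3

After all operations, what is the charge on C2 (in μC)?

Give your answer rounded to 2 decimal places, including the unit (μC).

Answer: 8.80 μC

Derivation:
Initial: C1(3μF, Q=14μC, V=4.67V), C2(4μF, Q=8μC, V=2.00V), C3(6μF, Q=14μC, V=2.33V)
Op 1: CLOSE 3-2: Q_total=22.00, C_total=10.00, V=2.20; Q3=13.20, Q2=8.80; dissipated=0.133
Op 2: CLOSE 3-1: Q_total=27.20, C_total=9.00, V=3.02; Q3=18.13, Q1=9.07; dissipated=6.084
Op 3: CLOSE 1-3: Q_total=27.20, C_total=9.00, V=3.02; Q1=9.07, Q3=18.13; dissipated=0.000
Final charges: Q1=9.07, Q2=8.80, Q3=18.13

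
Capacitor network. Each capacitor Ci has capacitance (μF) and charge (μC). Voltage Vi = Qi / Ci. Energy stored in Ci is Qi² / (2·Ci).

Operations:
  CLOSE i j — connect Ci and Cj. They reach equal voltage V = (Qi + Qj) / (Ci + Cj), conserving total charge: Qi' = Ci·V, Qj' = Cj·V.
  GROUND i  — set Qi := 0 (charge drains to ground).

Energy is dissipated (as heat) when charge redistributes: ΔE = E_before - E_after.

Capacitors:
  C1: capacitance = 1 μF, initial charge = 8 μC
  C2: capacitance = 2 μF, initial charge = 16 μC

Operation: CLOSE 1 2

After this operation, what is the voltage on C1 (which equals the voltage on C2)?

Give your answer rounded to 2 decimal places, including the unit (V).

Answer: 8.00 V

Derivation:
Initial: C1(1μF, Q=8μC, V=8.00V), C2(2μF, Q=16μC, V=8.00V)
Op 1: CLOSE 1-2: Q_total=24.00, C_total=3.00, V=8.00; Q1=8.00, Q2=16.00; dissipated=0.000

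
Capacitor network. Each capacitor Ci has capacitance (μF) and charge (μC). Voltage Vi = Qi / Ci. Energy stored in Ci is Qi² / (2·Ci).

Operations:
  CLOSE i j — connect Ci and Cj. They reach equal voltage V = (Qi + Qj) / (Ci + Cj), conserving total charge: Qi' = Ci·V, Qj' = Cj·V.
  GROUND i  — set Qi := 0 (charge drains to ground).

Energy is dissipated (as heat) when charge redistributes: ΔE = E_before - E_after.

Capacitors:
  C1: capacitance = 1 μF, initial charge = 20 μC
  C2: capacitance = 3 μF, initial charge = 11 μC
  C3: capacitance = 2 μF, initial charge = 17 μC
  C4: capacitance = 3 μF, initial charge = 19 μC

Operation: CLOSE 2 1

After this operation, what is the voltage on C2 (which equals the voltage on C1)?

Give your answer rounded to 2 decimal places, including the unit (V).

Answer: 7.75 V

Derivation:
Initial: C1(1μF, Q=20μC, V=20.00V), C2(3μF, Q=11μC, V=3.67V), C3(2μF, Q=17μC, V=8.50V), C4(3μF, Q=19μC, V=6.33V)
Op 1: CLOSE 2-1: Q_total=31.00, C_total=4.00, V=7.75; Q2=23.25, Q1=7.75; dissipated=100.042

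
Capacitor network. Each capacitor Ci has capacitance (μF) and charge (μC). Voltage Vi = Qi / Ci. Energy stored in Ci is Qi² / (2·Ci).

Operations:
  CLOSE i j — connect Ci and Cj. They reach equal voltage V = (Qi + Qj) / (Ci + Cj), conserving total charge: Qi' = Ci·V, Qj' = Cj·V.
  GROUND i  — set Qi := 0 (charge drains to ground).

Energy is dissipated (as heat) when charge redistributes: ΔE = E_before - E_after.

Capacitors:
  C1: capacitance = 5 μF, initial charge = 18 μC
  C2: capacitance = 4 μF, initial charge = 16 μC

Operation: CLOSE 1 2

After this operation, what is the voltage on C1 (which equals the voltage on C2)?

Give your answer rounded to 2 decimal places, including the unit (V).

Initial: C1(5μF, Q=18μC, V=3.60V), C2(4μF, Q=16μC, V=4.00V)
Op 1: CLOSE 1-2: Q_total=34.00, C_total=9.00, V=3.78; Q1=18.89, Q2=15.11; dissipated=0.178

Answer: 3.78 V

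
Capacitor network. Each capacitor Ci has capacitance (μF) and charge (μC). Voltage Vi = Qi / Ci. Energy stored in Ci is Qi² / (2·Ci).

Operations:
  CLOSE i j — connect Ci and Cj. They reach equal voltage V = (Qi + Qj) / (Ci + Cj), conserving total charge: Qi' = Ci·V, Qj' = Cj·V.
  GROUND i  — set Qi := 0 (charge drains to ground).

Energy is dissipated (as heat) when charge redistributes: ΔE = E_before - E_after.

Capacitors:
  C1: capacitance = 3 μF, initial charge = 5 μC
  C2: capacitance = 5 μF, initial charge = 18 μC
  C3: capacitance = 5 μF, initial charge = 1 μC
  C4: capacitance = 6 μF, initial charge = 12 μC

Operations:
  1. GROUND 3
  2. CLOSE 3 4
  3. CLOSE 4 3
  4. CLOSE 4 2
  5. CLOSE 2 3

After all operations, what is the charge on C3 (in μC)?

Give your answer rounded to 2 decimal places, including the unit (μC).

Initial: C1(3μF, Q=5μC, V=1.67V), C2(5μF, Q=18μC, V=3.60V), C3(5μF, Q=1μC, V=0.20V), C4(6μF, Q=12μC, V=2.00V)
Op 1: GROUND 3: Q3=0; energy lost=0.100
Op 2: CLOSE 3-4: Q_total=12.00, C_total=11.00, V=1.09; Q3=5.45, Q4=6.55; dissipated=5.455
Op 3: CLOSE 4-3: Q_total=12.00, C_total=11.00, V=1.09; Q4=6.55, Q3=5.45; dissipated=0.000
Op 4: CLOSE 4-2: Q_total=24.55, C_total=11.00, V=2.23; Q4=13.39, Q2=11.16; dissipated=8.585
Op 5: CLOSE 2-3: Q_total=16.61, C_total=10.00, V=1.66; Q2=8.31, Q3=8.31; dissipated=1.626
Final charges: Q1=5.00, Q2=8.31, Q3=8.31, Q4=13.39

Answer: 8.31 μC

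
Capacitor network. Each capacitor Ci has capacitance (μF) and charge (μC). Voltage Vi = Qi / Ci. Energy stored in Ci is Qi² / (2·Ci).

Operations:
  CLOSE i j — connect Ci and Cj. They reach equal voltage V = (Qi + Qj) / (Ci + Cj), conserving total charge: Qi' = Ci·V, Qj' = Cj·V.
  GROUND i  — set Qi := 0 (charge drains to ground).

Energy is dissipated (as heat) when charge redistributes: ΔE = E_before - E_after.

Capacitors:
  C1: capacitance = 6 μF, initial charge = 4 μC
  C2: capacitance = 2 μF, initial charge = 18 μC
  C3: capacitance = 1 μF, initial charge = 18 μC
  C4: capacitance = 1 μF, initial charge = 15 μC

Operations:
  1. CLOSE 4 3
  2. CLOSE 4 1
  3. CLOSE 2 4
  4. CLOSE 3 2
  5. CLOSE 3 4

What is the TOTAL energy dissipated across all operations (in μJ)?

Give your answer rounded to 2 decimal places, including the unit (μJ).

Initial: C1(6μF, Q=4μC, V=0.67V), C2(2μF, Q=18μC, V=9.00V), C3(1μF, Q=18μC, V=18.00V), C4(1μF, Q=15μC, V=15.00V)
Op 1: CLOSE 4-3: Q_total=33.00, C_total=2.00, V=16.50; Q4=16.50, Q3=16.50; dissipated=2.250
Op 2: CLOSE 4-1: Q_total=20.50, C_total=7.00, V=2.93; Q4=2.93, Q1=17.57; dissipated=107.440
Op 3: CLOSE 2-4: Q_total=20.93, C_total=3.00, V=6.98; Q2=13.95, Q4=6.98; dissipated=12.287
Op 4: CLOSE 3-2: Q_total=30.45, C_total=3.00, V=10.15; Q3=10.15, Q2=20.30; dissipated=30.234
Op 5: CLOSE 3-4: Q_total=17.13, C_total=2.00, V=8.56; Q3=8.56, Q4=8.56; dissipated=2.520
Total dissipated: 154.732 μJ

Answer: 154.73 μJ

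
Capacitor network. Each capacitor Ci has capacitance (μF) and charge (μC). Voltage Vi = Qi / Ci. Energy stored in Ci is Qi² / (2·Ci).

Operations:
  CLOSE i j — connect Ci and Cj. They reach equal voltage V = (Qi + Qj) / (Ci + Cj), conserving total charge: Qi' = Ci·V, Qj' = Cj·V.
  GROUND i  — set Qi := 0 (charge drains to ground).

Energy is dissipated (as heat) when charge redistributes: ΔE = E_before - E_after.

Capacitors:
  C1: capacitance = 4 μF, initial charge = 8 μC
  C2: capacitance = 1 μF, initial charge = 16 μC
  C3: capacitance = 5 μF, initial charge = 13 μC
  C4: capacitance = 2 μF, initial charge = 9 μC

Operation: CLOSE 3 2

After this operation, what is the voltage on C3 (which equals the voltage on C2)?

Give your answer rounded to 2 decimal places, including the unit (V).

Initial: C1(4μF, Q=8μC, V=2.00V), C2(1μF, Q=16μC, V=16.00V), C3(5μF, Q=13μC, V=2.60V), C4(2μF, Q=9μC, V=4.50V)
Op 1: CLOSE 3-2: Q_total=29.00, C_total=6.00, V=4.83; Q3=24.17, Q2=4.83; dissipated=74.817

Answer: 4.83 V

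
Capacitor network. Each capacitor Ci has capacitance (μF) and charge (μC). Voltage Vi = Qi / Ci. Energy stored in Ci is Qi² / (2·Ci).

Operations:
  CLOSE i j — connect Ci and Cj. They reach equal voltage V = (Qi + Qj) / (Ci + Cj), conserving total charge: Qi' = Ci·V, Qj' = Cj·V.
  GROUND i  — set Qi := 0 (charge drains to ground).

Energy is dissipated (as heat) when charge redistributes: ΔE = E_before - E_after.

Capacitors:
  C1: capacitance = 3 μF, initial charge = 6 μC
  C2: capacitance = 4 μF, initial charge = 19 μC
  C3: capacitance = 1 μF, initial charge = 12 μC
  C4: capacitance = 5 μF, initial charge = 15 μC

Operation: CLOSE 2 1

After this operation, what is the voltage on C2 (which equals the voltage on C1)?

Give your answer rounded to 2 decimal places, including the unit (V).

Answer: 3.57 V

Derivation:
Initial: C1(3μF, Q=6μC, V=2.00V), C2(4μF, Q=19μC, V=4.75V), C3(1μF, Q=12μC, V=12.00V), C4(5μF, Q=15μC, V=3.00V)
Op 1: CLOSE 2-1: Q_total=25.00, C_total=7.00, V=3.57; Q2=14.29, Q1=10.71; dissipated=6.482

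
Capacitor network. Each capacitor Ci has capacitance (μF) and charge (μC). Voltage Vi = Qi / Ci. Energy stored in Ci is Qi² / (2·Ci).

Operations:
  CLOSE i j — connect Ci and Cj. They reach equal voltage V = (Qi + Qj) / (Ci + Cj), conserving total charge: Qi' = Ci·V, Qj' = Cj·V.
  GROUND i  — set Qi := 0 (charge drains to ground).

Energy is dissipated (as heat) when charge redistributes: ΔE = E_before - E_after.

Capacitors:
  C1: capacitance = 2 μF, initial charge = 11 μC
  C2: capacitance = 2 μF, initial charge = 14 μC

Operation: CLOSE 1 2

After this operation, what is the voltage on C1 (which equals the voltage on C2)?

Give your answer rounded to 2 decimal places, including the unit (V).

Answer: 6.25 V

Derivation:
Initial: C1(2μF, Q=11μC, V=5.50V), C2(2μF, Q=14μC, V=7.00V)
Op 1: CLOSE 1-2: Q_total=25.00, C_total=4.00, V=6.25; Q1=12.50, Q2=12.50; dissipated=1.125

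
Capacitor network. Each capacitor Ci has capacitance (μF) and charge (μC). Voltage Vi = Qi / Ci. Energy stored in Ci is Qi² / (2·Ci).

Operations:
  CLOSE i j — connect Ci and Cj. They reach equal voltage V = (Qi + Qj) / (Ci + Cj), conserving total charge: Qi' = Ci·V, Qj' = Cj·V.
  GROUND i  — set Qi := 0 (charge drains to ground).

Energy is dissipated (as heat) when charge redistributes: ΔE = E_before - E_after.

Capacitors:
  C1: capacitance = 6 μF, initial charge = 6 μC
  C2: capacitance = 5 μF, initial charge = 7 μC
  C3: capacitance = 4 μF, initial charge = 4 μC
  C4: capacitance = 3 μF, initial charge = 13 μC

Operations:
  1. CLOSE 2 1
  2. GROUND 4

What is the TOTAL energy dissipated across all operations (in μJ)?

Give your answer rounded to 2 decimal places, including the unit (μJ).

Answer: 28.38 μJ

Derivation:
Initial: C1(6μF, Q=6μC, V=1.00V), C2(5μF, Q=7μC, V=1.40V), C3(4μF, Q=4μC, V=1.00V), C4(3μF, Q=13μC, V=4.33V)
Op 1: CLOSE 2-1: Q_total=13.00, C_total=11.00, V=1.18; Q2=5.91, Q1=7.09; dissipated=0.218
Op 2: GROUND 4: Q4=0; energy lost=28.167
Total dissipated: 28.385 μJ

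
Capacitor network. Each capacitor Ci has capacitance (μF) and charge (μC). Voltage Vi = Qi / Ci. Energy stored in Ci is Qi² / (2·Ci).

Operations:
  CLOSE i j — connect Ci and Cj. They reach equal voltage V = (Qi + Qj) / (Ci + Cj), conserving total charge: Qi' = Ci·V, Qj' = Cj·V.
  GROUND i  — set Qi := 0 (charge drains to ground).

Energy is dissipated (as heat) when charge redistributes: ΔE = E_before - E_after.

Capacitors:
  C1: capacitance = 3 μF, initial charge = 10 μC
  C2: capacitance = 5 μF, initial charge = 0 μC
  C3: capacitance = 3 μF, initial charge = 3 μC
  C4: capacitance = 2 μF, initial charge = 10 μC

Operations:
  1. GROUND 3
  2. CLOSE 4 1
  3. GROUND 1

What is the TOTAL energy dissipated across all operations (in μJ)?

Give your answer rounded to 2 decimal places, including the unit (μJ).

Initial: C1(3μF, Q=10μC, V=3.33V), C2(5μF, Q=0μC, V=0.00V), C3(3μF, Q=3μC, V=1.00V), C4(2μF, Q=10μC, V=5.00V)
Op 1: GROUND 3: Q3=0; energy lost=1.500
Op 2: CLOSE 4-1: Q_total=20.00, C_total=5.00, V=4.00; Q4=8.00, Q1=12.00; dissipated=1.667
Op 3: GROUND 1: Q1=0; energy lost=24.000
Total dissipated: 27.167 μJ

Answer: 27.17 μJ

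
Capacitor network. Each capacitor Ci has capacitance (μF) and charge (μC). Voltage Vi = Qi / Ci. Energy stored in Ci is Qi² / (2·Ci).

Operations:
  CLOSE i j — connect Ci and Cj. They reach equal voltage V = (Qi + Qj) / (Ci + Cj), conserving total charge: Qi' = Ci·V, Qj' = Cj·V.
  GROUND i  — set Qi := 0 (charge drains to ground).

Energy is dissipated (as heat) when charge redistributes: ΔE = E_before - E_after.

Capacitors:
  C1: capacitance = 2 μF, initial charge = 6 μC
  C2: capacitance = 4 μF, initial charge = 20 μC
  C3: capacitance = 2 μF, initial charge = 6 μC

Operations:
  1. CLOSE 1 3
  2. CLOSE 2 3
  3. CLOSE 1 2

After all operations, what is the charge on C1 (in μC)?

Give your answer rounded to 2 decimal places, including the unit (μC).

Initial: C1(2μF, Q=6μC, V=3.00V), C2(4μF, Q=20μC, V=5.00V), C3(2μF, Q=6μC, V=3.00V)
Op 1: CLOSE 1-3: Q_total=12.00, C_total=4.00, V=3.00; Q1=6.00, Q3=6.00; dissipated=0.000
Op 2: CLOSE 2-3: Q_total=26.00, C_total=6.00, V=4.33; Q2=17.33, Q3=8.67; dissipated=2.667
Op 3: CLOSE 1-2: Q_total=23.33, C_total=6.00, V=3.89; Q1=7.78, Q2=15.56; dissipated=1.185
Final charges: Q1=7.78, Q2=15.56, Q3=8.67

Answer: 7.78 μC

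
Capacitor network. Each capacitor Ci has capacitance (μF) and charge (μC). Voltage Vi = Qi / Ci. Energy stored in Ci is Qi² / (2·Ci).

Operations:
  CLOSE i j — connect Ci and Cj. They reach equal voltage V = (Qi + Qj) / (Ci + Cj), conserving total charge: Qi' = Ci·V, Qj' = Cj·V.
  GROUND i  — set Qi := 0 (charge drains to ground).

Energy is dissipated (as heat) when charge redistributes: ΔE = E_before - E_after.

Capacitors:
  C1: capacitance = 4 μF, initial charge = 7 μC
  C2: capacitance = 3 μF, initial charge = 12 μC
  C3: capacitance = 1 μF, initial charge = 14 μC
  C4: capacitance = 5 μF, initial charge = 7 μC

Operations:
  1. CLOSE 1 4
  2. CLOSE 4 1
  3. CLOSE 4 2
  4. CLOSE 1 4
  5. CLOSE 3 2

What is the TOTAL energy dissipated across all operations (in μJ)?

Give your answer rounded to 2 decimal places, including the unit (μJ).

Answer: 56.51 μJ

Derivation:
Initial: C1(4μF, Q=7μC, V=1.75V), C2(3μF, Q=12μC, V=4.00V), C3(1μF, Q=14μC, V=14.00V), C4(5μF, Q=7μC, V=1.40V)
Op 1: CLOSE 1-4: Q_total=14.00, C_total=9.00, V=1.56; Q1=6.22, Q4=7.78; dissipated=0.136
Op 2: CLOSE 4-1: Q_total=14.00, C_total=9.00, V=1.56; Q4=7.78, Q1=6.22; dissipated=0.000
Op 3: CLOSE 4-2: Q_total=19.78, C_total=8.00, V=2.47; Q4=12.36, Q2=7.42; dissipated=5.602
Op 4: CLOSE 1-4: Q_total=18.58, C_total=9.00, V=2.06; Q1=8.26, Q4=10.32; dissipated=0.934
Op 5: CLOSE 3-2: Q_total=21.42, C_total=4.00, V=5.35; Q3=5.35, Q2=16.06; dissipated=49.834
Total dissipated: 56.505 μJ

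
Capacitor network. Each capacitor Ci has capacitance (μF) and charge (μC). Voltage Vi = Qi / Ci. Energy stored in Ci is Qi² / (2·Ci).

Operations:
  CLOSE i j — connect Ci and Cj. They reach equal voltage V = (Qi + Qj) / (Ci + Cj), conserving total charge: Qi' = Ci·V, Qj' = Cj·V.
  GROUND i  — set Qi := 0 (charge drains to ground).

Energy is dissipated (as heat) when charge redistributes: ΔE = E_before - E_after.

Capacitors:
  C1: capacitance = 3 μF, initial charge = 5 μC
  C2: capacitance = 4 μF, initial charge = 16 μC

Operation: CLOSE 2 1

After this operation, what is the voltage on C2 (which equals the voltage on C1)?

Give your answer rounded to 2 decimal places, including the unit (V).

Answer: 3.00 V

Derivation:
Initial: C1(3μF, Q=5μC, V=1.67V), C2(4μF, Q=16μC, V=4.00V)
Op 1: CLOSE 2-1: Q_total=21.00, C_total=7.00, V=3.00; Q2=12.00, Q1=9.00; dissipated=4.667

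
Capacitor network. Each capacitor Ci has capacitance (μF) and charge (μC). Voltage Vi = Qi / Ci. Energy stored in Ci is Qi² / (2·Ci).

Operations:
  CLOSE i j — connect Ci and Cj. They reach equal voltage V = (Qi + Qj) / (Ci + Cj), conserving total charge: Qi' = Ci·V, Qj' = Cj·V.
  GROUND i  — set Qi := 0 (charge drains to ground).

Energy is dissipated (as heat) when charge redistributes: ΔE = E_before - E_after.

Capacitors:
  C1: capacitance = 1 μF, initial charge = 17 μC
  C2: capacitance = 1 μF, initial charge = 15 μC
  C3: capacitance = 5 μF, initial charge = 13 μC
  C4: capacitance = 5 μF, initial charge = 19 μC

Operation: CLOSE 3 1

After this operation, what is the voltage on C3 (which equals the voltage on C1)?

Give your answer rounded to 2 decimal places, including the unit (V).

Answer: 5.00 V

Derivation:
Initial: C1(1μF, Q=17μC, V=17.00V), C2(1μF, Q=15μC, V=15.00V), C3(5μF, Q=13μC, V=2.60V), C4(5μF, Q=19μC, V=3.80V)
Op 1: CLOSE 3-1: Q_total=30.00, C_total=6.00, V=5.00; Q3=25.00, Q1=5.00; dissipated=86.400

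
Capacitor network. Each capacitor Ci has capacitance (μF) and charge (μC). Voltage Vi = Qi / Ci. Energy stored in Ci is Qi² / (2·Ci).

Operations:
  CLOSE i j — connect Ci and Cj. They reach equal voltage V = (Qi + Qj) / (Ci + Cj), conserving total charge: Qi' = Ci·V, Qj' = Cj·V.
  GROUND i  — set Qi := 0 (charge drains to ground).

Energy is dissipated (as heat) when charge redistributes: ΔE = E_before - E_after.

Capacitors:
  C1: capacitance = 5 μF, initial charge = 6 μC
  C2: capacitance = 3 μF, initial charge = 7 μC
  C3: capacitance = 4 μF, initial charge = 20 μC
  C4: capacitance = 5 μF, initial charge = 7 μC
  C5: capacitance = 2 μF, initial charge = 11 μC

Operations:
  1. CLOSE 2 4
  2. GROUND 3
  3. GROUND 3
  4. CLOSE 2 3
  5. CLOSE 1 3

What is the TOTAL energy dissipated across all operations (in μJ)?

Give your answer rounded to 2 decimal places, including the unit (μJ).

Answer: 53.67 μJ

Derivation:
Initial: C1(5μF, Q=6μC, V=1.20V), C2(3μF, Q=7μC, V=2.33V), C3(4μF, Q=20μC, V=5.00V), C4(5μF, Q=7μC, V=1.40V), C5(2μF, Q=11μC, V=5.50V)
Op 1: CLOSE 2-4: Q_total=14.00, C_total=8.00, V=1.75; Q2=5.25, Q4=8.75; dissipated=0.817
Op 2: GROUND 3: Q3=0; energy lost=50.000
Op 3: GROUND 3: Q3=0; energy lost=0.000
Op 4: CLOSE 2-3: Q_total=5.25, C_total=7.00, V=0.75; Q2=2.25, Q3=3.00; dissipated=2.625
Op 5: CLOSE 1-3: Q_total=9.00, C_total=9.00, V=1.00; Q1=5.00, Q3=4.00; dissipated=0.225
Total dissipated: 53.667 μJ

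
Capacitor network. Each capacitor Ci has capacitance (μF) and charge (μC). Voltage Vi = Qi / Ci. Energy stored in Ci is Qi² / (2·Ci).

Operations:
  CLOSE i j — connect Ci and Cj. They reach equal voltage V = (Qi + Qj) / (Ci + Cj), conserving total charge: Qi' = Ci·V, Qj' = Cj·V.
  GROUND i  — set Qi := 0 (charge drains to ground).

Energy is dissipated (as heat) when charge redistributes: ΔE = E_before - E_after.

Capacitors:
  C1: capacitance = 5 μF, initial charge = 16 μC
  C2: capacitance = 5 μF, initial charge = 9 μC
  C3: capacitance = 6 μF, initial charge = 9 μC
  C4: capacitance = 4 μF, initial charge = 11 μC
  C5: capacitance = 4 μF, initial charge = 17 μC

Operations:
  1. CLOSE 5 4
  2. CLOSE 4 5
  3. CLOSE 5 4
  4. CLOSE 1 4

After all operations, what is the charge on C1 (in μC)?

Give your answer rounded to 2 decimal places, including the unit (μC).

Answer: 16.67 μC

Derivation:
Initial: C1(5μF, Q=16μC, V=3.20V), C2(5μF, Q=9μC, V=1.80V), C3(6μF, Q=9μC, V=1.50V), C4(4μF, Q=11μC, V=2.75V), C5(4μF, Q=17μC, V=4.25V)
Op 1: CLOSE 5-4: Q_total=28.00, C_total=8.00, V=3.50; Q5=14.00, Q4=14.00; dissipated=2.250
Op 2: CLOSE 4-5: Q_total=28.00, C_total=8.00, V=3.50; Q4=14.00, Q5=14.00; dissipated=0.000
Op 3: CLOSE 5-4: Q_total=28.00, C_total=8.00, V=3.50; Q5=14.00, Q4=14.00; dissipated=0.000
Op 4: CLOSE 1-4: Q_total=30.00, C_total=9.00, V=3.33; Q1=16.67, Q4=13.33; dissipated=0.100
Final charges: Q1=16.67, Q2=9.00, Q3=9.00, Q4=13.33, Q5=14.00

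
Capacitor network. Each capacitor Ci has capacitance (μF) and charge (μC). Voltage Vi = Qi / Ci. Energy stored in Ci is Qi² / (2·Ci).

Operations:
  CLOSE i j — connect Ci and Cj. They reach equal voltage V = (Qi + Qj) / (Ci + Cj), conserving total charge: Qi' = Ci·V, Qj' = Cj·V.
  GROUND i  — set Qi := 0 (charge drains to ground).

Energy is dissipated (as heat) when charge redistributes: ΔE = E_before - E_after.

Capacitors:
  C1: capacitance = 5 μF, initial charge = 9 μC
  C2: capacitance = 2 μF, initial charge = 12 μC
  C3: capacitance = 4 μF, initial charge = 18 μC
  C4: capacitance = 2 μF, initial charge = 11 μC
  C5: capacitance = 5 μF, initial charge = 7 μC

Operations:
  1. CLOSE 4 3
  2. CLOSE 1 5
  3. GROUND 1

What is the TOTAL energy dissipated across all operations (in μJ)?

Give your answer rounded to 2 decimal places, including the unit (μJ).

Answer: 7.27 μJ

Derivation:
Initial: C1(5μF, Q=9μC, V=1.80V), C2(2μF, Q=12μC, V=6.00V), C3(4μF, Q=18μC, V=4.50V), C4(2μF, Q=11μC, V=5.50V), C5(5μF, Q=7μC, V=1.40V)
Op 1: CLOSE 4-3: Q_total=29.00, C_total=6.00, V=4.83; Q4=9.67, Q3=19.33; dissipated=0.667
Op 2: CLOSE 1-5: Q_total=16.00, C_total=10.00, V=1.60; Q1=8.00, Q5=8.00; dissipated=0.200
Op 3: GROUND 1: Q1=0; energy lost=6.400
Total dissipated: 7.267 μJ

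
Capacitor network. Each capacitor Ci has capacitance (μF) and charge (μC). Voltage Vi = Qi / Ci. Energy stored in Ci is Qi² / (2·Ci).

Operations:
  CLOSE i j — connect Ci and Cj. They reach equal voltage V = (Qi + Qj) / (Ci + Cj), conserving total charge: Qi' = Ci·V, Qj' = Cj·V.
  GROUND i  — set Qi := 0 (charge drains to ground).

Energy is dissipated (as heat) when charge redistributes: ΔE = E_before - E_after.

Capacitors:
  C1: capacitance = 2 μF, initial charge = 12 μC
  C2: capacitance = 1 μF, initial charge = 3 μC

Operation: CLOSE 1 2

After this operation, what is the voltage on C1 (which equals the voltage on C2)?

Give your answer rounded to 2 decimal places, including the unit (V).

Initial: C1(2μF, Q=12μC, V=6.00V), C2(1μF, Q=3μC, V=3.00V)
Op 1: CLOSE 1-2: Q_total=15.00, C_total=3.00, V=5.00; Q1=10.00, Q2=5.00; dissipated=3.000

Answer: 5.00 V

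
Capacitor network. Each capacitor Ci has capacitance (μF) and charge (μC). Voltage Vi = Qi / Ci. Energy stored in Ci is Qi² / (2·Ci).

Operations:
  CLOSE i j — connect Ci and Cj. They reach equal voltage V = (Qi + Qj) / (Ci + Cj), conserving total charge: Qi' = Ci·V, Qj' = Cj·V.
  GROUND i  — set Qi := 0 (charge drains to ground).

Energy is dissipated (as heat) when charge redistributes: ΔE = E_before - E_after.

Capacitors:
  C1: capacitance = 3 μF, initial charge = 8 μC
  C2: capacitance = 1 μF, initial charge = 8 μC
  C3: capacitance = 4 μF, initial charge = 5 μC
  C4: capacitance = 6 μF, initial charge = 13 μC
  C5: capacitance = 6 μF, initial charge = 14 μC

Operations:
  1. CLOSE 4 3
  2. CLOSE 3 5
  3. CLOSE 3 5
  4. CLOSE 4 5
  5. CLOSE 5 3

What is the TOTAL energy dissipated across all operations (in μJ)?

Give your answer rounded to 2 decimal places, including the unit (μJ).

Initial: C1(3μF, Q=8μC, V=2.67V), C2(1μF, Q=8μC, V=8.00V), C3(4μF, Q=5μC, V=1.25V), C4(6μF, Q=13μC, V=2.17V), C5(6μF, Q=14μC, V=2.33V)
Op 1: CLOSE 4-3: Q_total=18.00, C_total=10.00, V=1.80; Q4=10.80, Q3=7.20; dissipated=1.008
Op 2: CLOSE 3-5: Q_total=21.20, C_total=10.00, V=2.12; Q3=8.48, Q5=12.72; dissipated=0.341
Op 3: CLOSE 3-5: Q_total=21.20, C_total=10.00, V=2.12; Q3=8.48, Q5=12.72; dissipated=0.000
Op 4: CLOSE 4-5: Q_total=23.52, C_total=12.00, V=1.96; Q4=11.76, Q5=11.76; dissipated=0.154
Op 5: CLOSE 5-3: Q_total=20.24, C_total=10.00, V=2.02; Q5=12.14, Q3=8.10; dissipated=0.031
Total dissipated: 1.534 μJ

Answer: 1.53 μJ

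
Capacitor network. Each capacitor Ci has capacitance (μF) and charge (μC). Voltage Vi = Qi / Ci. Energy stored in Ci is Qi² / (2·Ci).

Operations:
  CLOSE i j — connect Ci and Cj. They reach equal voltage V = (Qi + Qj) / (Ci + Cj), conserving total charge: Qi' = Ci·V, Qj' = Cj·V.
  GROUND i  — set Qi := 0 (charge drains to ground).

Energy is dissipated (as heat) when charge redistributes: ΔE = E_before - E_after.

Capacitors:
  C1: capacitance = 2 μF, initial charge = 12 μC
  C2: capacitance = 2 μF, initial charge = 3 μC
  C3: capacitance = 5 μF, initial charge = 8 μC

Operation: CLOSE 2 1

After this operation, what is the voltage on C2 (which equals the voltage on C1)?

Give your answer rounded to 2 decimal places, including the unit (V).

Answer: 3.75 V

Derivation:
Initial: C1(2μF, Q=12μC, V=6.00V), C2(2μF, Q=3μC, V=1.50V), C3(5μF, Q=8μC, V=1.60V)
Op 1: CLOSE 2-1: Q_total=15.00, C_total=4.00, V=3.75; Q2=7.50, Q1=7.50; dissipated=10.125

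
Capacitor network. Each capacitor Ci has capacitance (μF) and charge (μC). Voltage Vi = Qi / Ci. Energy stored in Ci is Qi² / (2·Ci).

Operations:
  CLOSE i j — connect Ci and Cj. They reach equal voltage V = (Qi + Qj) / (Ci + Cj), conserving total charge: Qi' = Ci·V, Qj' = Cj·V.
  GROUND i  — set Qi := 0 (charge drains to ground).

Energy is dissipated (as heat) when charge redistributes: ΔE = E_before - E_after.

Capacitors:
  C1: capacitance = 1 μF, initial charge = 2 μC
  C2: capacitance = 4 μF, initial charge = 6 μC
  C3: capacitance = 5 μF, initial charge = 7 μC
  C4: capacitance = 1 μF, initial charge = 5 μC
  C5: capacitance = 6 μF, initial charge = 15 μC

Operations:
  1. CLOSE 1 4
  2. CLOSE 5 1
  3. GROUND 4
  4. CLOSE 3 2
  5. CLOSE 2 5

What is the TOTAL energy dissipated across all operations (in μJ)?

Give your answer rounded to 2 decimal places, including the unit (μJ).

Initial: C1(1μF, Q=2μC, V=2.00V), C2(4μF, Q=6μC, V=1.50V), C3(5μF, Q=7μC, V=1.40V), C4(1μF, Q=5μC, V=5.00V), C5(6μF, Q=15μC, V=2.50V)
Op 1: CLOSE 1-4: Q_total=7.00, C_total=2.00, V=3.50; Q1=3.50, Q4=3.50; dissipated=2.250
Op 2: CLOSE 5-1: Q_total=18.50, C_total=7.00, V=2.64; Q5=15.86, Q1=2.64; dissipated=0.429
Op 3: GROUND 4: Q4=0; energy lost=6.125
Op 4: CLOSE 3-2: Q_total=13.00, C_total=9.00, V=1.44; Q3=7.22, Q2=5.78; dissipated=0.011
Op 5: CLOSE 2-5: Q_total=21.63, C_total=10.00, V=2.16; Q2=8.65, Q5=12.98; dissipated=1.723
Total dissipated: 10.538 μJ

Answer: 10.54 μJ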